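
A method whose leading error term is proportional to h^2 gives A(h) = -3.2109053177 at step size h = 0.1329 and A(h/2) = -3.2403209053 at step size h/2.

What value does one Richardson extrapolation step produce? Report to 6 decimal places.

-3.250126

With r = 2 the leading error scales as h^2, so the weight is 2^2 = 4.
Weighted: (-12.9612836212) − (-3.2109053177) = -9.7503783035
Divide by 2^2 − 1 = 3.
Result: -3.2501261012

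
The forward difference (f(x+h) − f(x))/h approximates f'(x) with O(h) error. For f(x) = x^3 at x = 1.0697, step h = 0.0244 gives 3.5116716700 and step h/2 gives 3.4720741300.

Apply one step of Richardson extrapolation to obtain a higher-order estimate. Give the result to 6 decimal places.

3.432477

The method has order 1: 2^1 = 2.
2*3.4720741300 = 6.9441482600; subtract 3.5116716700 → 3.4324765900
Denominator 2 − 1 = 1.
R = 3.4324765900/1 = 3.4324765900
Correction |R − A(h/2)| = 3.960e-02; gap |A(h/2) − A(h)| = 3.960e-02.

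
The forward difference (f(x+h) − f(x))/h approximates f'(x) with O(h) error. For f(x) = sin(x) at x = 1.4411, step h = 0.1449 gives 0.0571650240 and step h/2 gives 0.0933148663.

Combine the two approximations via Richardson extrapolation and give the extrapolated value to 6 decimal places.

0.129465

r = 1: numerator weight 2, denominator 1.
2^1 × A(h/2) = 0.1866297326; minus A(h) gives 0.1294647086.
Divide by 2^1 − 1 = 1.
R = 0.1294647086/1 = 0.1294647086
Correction |R − A(h/2)| = 3.615e-02; gap |A(h/2) − A(h)| = 3.615e-02.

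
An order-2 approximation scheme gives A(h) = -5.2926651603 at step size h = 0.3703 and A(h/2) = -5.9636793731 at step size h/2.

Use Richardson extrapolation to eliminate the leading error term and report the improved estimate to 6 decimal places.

-6.187351

r = 2, so 2^r = 4.
Difference of the inputs: -5.9636793731 − (-5.2926651603) = -0.6710142128
Correction (A(h/2) − A(h))/(4 − 1) = (-0.6710142128)/3 = -0.2236714043
R = A(h/2) + (A(h/2) − A(h))/3 = -5.9636793731 − 0.2236714043 = -6.1873507774
Shift from A(h/2): −0.2236714043.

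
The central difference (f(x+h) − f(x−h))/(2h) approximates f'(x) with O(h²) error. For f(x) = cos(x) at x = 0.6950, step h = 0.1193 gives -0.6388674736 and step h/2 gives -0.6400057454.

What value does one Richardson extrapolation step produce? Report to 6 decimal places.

The method has order 2: 2^2 = 4.
4·(-0.6400057454) = -2.5600229816; subtract (-0.6388674736) → -1.9211555080
Denominator 4 − 1 = 3.
Extrapolated: (-1.9211555080) / 3 = -0.6403851693
Correction |R − A(h/2)| = 3.794e-04; gap |A(h/2) − A(h)| = 1.138e-03.

-0.640385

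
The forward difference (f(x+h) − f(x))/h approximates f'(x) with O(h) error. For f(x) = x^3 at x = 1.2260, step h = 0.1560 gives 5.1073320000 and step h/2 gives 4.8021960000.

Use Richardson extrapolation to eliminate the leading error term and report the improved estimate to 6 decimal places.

Leading term ∝ h^1; use weight 2 = 2^1.
2 × 4.8021960000 − 5.1073320000 = 4.4970600000
Denominator 2 − 1 = 1.
4.4970600000 ÷ 1 = 4.4970600000
Shift from A(h/2): −0.3051360000.

4.497060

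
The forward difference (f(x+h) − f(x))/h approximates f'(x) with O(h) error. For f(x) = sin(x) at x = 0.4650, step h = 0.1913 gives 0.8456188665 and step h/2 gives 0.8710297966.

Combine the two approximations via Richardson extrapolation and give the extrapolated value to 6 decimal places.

0.896441

Error is O(h^1); halving h shrinks it by 2^1 = 2.
2^1*A(h/2) = 1.7420595932; minus A(h) gives 0.8964407267.
(2*0.8710297966 − 0.8456188665)/(2 − 1) = 0.8964407267
Shift from A(h/2): +0.0254109301.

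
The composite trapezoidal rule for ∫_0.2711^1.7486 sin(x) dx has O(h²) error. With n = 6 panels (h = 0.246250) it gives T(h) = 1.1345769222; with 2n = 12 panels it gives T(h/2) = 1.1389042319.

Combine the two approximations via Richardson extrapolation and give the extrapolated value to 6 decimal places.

1.140347

Order 2 gives 2^r = 4 and 2^r − 1 = 3.
4 × 1.1389042319 = 4.5556169276; 4.5556169276 − 1.1345769222 = 3.4210400054
Divide by 2^2 − 1 = 3.
Extrapolated: 3.4210400054 / 3 = 1.1403466685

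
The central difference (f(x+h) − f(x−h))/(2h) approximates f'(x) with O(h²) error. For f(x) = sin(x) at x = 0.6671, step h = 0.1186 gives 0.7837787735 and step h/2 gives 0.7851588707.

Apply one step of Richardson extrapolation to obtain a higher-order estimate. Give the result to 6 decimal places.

0.785619

Order 2 gives 2^r = 4 and 2^r − 1 = 3.
4*0.7851588707 = 3.1406354828; 3.1406354828 − 0.7837787735 = 2.3568567093
(4*0.7851588707 − 0.7837787735)/(4 − 1) = 0.7856189031
Correction |R − A(h/2)| = 4.600e-04; gap |A(h/2) − A(h)| = 1.380e-03.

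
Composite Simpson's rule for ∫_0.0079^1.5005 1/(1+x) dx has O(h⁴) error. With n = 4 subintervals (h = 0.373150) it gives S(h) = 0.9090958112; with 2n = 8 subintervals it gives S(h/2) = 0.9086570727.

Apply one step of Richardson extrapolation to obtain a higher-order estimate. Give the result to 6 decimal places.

0.908628

Leading term ∝ h^4; use weight 16 = 2^4.
16·0.9086570727 = 14.5385131632; 14.5385131632 − 0.9090958112 = 13.6294173520
Extrapolated: 13.6294173520 / 15 = 0.9086278235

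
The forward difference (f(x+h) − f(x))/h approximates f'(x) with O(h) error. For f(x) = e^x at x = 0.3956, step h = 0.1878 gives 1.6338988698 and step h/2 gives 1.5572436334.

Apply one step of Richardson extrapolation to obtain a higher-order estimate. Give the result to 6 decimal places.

r = 1, so 2^r = 2.
2*1.5572436334 = 3.1144872668; subtract 1.6338988698 → 1.4805883970
1.4805883970 ÷ 1 = 1.4805883970
Shift from A(h/2): −0.0766552364.

1.480588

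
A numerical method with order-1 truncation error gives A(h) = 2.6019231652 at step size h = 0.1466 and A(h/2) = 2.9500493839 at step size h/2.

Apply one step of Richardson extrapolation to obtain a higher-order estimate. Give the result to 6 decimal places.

The method has order 1: 2^1 = 2.
Weighted: 5.9000987678 − 2.6019231652 = 3.2981756026
Extrapolated: 3.2981756026 / 1 = 3.2981756026
Shift from A(h/2): +0.3481262187.

3.298176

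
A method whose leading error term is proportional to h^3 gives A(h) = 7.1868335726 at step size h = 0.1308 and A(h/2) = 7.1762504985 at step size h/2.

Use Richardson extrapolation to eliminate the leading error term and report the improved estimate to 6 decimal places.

7.174739

With r = 3 the leading error scales as h^3, so the weight is 2^3 = 8.
Top: 8(7.1762504985) − (7.1868335726) = 50.2231704154
Denominator 8 − 1 = 7.
Extrapolated: 50.2231704154 / 7 = 7.1747386308
Correction |R − A(h/2)| = 1.512e-03; gap |A(h/2) − A(h)| = 1.058e-02.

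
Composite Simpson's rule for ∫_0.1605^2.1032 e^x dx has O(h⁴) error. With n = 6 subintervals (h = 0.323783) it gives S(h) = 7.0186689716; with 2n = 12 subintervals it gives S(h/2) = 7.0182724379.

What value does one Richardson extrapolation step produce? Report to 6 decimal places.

Error is O(h^4); halving h shrinks it by 2^4 = 16.
2^4·A(h/2) = 112.2923590064; minus A(h) gives 105.2736900348.
Divide by 2^4 − 1 = 15.
So the Richardson estimate is 7.0182460023.
Gap between inputs: 3.965e-04; correction applied: −0.0000264356.

7.018246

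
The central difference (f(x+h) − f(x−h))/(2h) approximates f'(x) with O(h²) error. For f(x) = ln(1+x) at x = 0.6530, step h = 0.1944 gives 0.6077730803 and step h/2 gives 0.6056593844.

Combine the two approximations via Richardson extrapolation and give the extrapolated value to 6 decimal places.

0.604955

Leading term ∝ h^2; use weight 4 = 2^2.
A(h/2) − A(h) = 0.6056593844 − 0.6077730803 = -0.0021136959
Correction (A(h/2) − A(h))/(4 − 1) = (-0.0021136959)/3 = -0.0007045653
R = 0.6056593844 − 0.0007045653 = 0.6049548191
Gap between inputs: 2.114e-03; correction applied: −0.0007045653.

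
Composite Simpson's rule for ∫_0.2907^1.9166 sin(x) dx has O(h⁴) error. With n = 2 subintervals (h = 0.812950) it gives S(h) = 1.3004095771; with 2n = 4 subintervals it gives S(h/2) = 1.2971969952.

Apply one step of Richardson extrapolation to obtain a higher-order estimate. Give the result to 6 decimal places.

1.296983

Error is O(h^4); halving h shrinks it by 2^4 = 16.
16 × 1.2971969952 = 20.7551519232; subtract 1.3004095771 → 19.4547423461
Denominator 16 − 1 = 15.
(16 × 1.2971969952 − 1.3004095771)/(16 − 1) = 1.2969828231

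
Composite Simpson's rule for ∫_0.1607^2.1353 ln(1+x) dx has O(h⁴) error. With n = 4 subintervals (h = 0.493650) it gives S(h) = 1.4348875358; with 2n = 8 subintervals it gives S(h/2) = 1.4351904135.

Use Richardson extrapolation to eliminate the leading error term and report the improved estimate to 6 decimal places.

1.435211

r = 4: numerator weight 16, denominator 15.
16×1.4351904135 = 22.9630466160; subtract 1.4348875358 → 21.5281590802
(16×1.4351904135 − 1.4348875358)/(16 − 1) = 1.4352106053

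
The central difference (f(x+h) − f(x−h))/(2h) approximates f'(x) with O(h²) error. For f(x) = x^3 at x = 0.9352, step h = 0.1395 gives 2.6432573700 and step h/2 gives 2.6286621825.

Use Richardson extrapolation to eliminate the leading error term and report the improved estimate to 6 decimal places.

Leading term ∝ h^2; use weight 4 = 2^2.
4*2.6286621825 − 2.6432573700 = 7.8713913600
7.8713913600 ÷ 3 = 2.6237971200

2.623797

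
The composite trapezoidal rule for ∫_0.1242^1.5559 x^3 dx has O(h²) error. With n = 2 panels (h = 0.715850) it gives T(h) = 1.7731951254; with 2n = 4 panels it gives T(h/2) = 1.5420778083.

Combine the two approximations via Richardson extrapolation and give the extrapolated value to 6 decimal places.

1.465039

r = 2, so 2^r = 4.
4×1.5420778083 − 1.7731951254 = 4.3951161078
Denominator 4 − 1 = 3.
Extrapolated: 4.3951161078 / 3 = 1.4650387026
Shift from A(h/2): −0.0770391057.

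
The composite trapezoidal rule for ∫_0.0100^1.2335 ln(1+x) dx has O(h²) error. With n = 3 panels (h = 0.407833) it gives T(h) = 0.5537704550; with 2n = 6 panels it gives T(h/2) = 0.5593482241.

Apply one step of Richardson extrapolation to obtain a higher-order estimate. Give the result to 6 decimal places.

0.561207

The method has order 2: 2^2 = 4.
Top: 4(0.5593482241) − (0.5537704550) = 1.6836224414
Extrapolated: 1.6836224414 / 3 = 0.5612074805
Shift from A(h/2): +0.0018592564.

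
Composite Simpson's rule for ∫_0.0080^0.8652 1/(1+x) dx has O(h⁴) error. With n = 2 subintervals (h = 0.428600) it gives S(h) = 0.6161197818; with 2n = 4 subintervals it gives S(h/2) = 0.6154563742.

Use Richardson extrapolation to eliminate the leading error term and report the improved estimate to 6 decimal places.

r = 4, so 2^r = 16.
Top: 16(0.6154563742) − (0.6161197818) = 9.2311822054
Divide by 2^4 − 1 = 15.
(16·0.6154563742 − 0.6161197818)/(16 − 1) = 0.6154121470
Shift from A(h/2): −0.0000442272.

0.615412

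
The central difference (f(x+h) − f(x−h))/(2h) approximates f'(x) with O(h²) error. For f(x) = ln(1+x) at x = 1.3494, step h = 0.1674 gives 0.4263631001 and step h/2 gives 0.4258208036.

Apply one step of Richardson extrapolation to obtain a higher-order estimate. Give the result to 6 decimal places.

r = 2, so 2^r = 4.
Difference of the inputs: 0.4258208036 − 0.4263631001 = -0.0005422965
Correction (A(h/2) − A(h))/(4 − 1) = (-0.0005422965)/3 = -0.0001807655
R = 0.4258208036 − 0.0001807655 = 0.4256400381
Gap between inputs: 5.423e-04; correction applied: −0.0001807655.

0.425640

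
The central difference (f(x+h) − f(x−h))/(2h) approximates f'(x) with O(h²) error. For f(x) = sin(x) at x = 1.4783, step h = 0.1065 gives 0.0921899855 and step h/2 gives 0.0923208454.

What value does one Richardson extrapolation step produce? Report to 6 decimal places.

0.092364

r = 2: numerator weight 4, denominator 3.
4·0.0923208454 = 0.3692833816; subtract 0.0921899855 → 0.2770933961
(4·0.0923208454 − 0.0921899855)/(4 − 1) = 0.0923644654
Correction |R − A(h/2)| = 4.362e-05; gap |A(h/2) − A(h)| = 1.309e-04.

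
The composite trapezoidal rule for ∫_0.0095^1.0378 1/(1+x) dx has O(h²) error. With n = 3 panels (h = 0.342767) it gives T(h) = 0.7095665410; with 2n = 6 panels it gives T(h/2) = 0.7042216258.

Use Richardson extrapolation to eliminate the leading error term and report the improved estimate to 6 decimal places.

Error is O(h^2); halving h shrinks it by 2^2 = 4.
Weighted: 2.8168865032 − 0.7095665410 = 2.1073199622
Denominator 4 − 1 = 3.
2.1073199622 ÷ 3 = 0.7024399874
Shift from A(h/2): −0.0017816384.

0.702440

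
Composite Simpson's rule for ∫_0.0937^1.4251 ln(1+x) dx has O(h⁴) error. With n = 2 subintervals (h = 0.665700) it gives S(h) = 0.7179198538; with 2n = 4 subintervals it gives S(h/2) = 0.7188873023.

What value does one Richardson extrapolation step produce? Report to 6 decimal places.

The method has order 4: 2^4 = 16.
16·0.7188873023 = 11.5021968368; 11.5021968368 − 0.7179198538 = 10.7842769830
(16·0.7188873023 − 0.7179198538)/(16 − 1) = 0.7189517989
Shift from A(h/2): +0.0000644966.

0.718952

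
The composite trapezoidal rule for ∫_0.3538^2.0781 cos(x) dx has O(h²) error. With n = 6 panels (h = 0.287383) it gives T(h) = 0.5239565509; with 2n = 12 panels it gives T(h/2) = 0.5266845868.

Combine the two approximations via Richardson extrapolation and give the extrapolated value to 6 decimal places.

0.527594

r = 2, so 2^r = 4.
Numerator 4 × A(h/2) − A(h) = 4 × 0.5266845868 − 0.5239565509 = 1.5827817963
Denominator 4 − 1 = 3.
So the Richardson estimate is 0.5275939321.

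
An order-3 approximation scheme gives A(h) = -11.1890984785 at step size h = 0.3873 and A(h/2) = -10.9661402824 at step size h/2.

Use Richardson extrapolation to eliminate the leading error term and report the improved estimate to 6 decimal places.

-10.934289

Leading term ∝ h^3; use weight 8 = 2^3.
A(h/2) − A(h) = -10.9661402824 − (-11.1890984785) = 0.2229581961
Divide by 2^3 − 1 = 7: 0.2229581961/7 = 0.0318511709
R = A(h/2) + (A(h/2) − A(h))/7 = -10.9661402824 + 0.0318511709 = -10.9342891115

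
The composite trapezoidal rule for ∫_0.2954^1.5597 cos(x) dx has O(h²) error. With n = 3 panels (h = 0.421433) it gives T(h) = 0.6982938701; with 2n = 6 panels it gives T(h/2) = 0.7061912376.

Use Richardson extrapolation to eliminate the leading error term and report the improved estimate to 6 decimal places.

Order 2 gives 2^r = 4 and 2^r − 1 = 3.
Numerator 4 × A(h/2) − A(h) = 4 × 0.7061912376 − 0.6982938701 = 2.1264710803
Divide by 2^2 − 1 = 3.
Result: 0.7088236934
Shift from A(h/2): +0.0026324558.

0.708824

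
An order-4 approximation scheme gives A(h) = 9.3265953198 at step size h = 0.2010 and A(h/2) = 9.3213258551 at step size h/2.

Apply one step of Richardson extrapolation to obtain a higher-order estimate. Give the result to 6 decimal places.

9.320975

r = 4: numerator weight 16, denominator 15.
Top: 16(9.3213258551) − (9.3265953198) = 139.8146183618
R = 139.8146183618/15 = 9.3209745575
Shift from A(h/2): −0.0003512976.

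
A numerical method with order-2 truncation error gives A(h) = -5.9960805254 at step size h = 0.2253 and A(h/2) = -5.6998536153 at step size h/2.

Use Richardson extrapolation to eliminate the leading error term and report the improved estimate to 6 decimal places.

Order 2 gives 2^r = 4 and 2^r − 1 = 3.
Numerator 4·A(h/2) − A(h) = 4·(-5.6998536153) − (-5.9960805254) = -16.8033339358
Divide by 2^2 − 1 = 3.
(-16.8033339358) ÷ 3 = -5.6011113119
Shift from A(h/2): +0.0987423034.

-5.601111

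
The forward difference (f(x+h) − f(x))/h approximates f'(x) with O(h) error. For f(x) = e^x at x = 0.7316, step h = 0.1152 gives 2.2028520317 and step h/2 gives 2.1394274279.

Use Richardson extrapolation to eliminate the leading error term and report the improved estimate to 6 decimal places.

2.076003

Leading term ∝ h^1; use weight 2 = 2^1.
Numerator 2×A(h/2) − A(h) = 2×2.1394274279 − 2.2028520317 = 2.0760028241
Divide by 2^1 − 1 = 1.
R = 2.0760028241/1 = 2.0760028241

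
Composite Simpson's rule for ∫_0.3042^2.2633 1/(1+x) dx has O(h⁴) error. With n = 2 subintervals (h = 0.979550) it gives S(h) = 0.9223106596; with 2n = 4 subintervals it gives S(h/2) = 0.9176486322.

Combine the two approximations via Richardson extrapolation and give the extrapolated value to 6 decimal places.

r = 4, so 2^r = 16.
Top: 16(0.9176486322) − (0.9223106596) = 13.7600674556
Extrapolated: 13.7600674556 / 15 = 0.9173378304

0.917338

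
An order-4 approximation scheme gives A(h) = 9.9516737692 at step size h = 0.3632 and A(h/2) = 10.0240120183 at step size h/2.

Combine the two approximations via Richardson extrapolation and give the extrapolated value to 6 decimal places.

Method order is 4; weight 2^4 = 16.
Difference of the inputs: 10.0240120183 − 9.9516737692 = 0.0723382491
Correction (A(h/2) − A(h))/(16 − 1) = 0.0723382491/15 = 0.0048225499
R = 10.0240120183 + 0.0048225499 = 10.0288345682
Gap between inputs: 7.234e-02; correction applied: +0.0048225499.

10.028835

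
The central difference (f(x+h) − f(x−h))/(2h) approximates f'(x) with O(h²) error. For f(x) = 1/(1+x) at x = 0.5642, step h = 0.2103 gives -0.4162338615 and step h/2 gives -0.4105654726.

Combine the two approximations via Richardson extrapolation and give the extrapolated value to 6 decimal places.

-0.408676

With r = 2 the leading error scales as h^2, so the weight is 2^2 = 4.
Numerator 4 × A(h/2) − A(h) = 4 × (-0.4105654726) − (-0.4162338615) = -1.2260280289
(-1.2260280289) ÷ 3 = -0.4086760096
Shift from A(h/2): +0.0018894630.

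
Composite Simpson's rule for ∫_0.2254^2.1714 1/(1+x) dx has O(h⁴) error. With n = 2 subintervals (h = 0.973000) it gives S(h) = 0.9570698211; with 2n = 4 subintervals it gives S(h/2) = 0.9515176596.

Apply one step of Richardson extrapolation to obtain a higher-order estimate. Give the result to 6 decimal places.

Method order is 4; weight 2^4 = 16.
16*0.9515176596 − 0.9570698211 = 14.2672127325
14.2672127325 ÷ 15 = 0.9511475155
Correction |R − A(h/2)| = 3.701e-04; gap |A(h/2) − A(h)| = 5.552e-03.

0.951148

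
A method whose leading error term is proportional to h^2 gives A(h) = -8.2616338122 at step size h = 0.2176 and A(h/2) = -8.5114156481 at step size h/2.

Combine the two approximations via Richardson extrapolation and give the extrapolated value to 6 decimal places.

-8.594676

Leading term ∝ h^2; use weight 4 = 2^2.
4*(-8.5114156481) = -34.0456625924; (-34.0456625924) − (-8.2616338122) = -25.7840287802
Extrapolated: (-25.7840287802) / 3 = -8.5946762601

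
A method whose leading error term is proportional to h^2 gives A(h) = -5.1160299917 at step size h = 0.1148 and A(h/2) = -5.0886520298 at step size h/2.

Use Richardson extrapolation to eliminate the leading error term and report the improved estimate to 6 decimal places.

r = 2, so 2^r = 4.
4 × (-5.0886520298) = -20.3546081192; subtract (-5.1160299917) → -15.2385781275
Divide by 2^2 − 1 = 3.
R = (-15.2385781275)/3 = -5.0795260425

-5.079526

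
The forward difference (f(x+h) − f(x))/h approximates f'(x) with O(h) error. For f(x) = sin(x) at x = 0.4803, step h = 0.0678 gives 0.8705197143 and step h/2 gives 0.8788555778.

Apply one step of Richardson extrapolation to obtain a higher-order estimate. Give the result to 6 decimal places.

0.887191

Error is O(h^1); halving h shrinks it by 2^1 = 2.
2^1 × A(h/2) = 1.7577111556; minus A(h) gives 0.8871914413.
0.8871914413 ÷ 1 = 0.8871914413
Gap between inputs: 8.336e-03; correction applied: +0.0083358635.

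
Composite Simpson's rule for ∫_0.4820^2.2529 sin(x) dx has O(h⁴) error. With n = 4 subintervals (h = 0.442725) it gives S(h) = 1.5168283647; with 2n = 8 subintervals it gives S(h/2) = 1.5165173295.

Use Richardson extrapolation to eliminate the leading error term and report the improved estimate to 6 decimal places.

1.516497

r = 4, so 2^r = 16.
Numerator 16×A(h/2) − A(h) = 16×1.5165173295 − 1.5168283647 = 22.7474489073
R = 22.7474489073/15 = 1.5164965938
Gap between inputs: 3.110e-04; correction applied: −0.0000207357.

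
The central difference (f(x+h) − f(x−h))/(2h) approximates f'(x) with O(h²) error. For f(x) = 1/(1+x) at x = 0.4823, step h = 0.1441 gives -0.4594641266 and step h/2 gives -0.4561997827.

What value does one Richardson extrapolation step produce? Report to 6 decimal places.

With r = 2 the leading error scales as h^2, so the weight is 2^2 = 4.
A(h/2) − A(h) = -0.4561997827 − (-0.4594641266) = 0.0032643439
Divide by 2^2 − 1 = 3: 0.0032643439/3 = 0.0010881146
R = A(h/2) + (A(h/2) − A(h))/3 = -0.4561997827 + 0.0010881146 = -0.4551116681
Correction |R − A(h/2)| = 1.088e-03; gap |A(h/2) − A(h)| = 3.264e-03.

-0.455112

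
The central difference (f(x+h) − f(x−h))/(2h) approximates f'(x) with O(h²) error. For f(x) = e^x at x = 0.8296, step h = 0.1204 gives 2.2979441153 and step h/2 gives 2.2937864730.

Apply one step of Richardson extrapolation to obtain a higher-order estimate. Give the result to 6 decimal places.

2.292401

r = 2: numerator weight 4, denominator 3.
2^2·A(h/2) = 9.1751458920; minus A(h) gives 6.8772017767.
Extrapolated: 6.8772017767 / 3 = 2.2924005922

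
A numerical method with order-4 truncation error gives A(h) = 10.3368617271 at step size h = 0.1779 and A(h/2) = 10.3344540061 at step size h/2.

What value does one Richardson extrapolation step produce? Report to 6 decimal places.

Method order is 4; weight 2^4 = 16.
Top: 16(10.3344540061) − (10.3368617271) = 155.0144023705
155.0144023705 ÷ 15 = 10.3342934914

10.334293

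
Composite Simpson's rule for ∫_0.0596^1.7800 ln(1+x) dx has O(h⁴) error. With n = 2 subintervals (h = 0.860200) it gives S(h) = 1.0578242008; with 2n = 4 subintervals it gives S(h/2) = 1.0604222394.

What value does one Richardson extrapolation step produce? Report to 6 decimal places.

1.060595

Order 4 gives 2^r = 16 and 2^r − 1 = 15.
Numerator 16·A(h/2) − A(h) = 16·1.0604222394 − 1.0578242008 = 15.9089316296
Denominator 16 − 1 = 15.
Result: 1.0605954420
Correction |R − A(h/2)| = 1.732e-04; gap |A(h/2) − A(h)| = 2.598e-03.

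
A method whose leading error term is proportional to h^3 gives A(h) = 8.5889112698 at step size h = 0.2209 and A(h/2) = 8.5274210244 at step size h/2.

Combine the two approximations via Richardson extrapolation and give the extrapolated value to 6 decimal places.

8.518637

Error is O(h^3); halving h shrinks it by 2^3 = 8.
2^3×A(h/2) = 68.2193681952; minus A(h) gives 59.6304569254.
R = 59.6304569254/7 = 8.5186367036
Gap between inputs: 6.149e-02; correction applied: −0.0087843208.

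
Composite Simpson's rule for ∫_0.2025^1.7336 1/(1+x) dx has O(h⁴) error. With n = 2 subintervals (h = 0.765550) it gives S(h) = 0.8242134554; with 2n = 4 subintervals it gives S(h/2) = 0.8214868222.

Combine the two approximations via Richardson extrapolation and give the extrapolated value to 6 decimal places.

0.821305

r = 4: numerator weight 16, denominator 15.
Weighted: 13.1437891552 − 0.8242134554 = 12.3195756998
Denominator 16 − 1 = 15.
(16×0.8214868222 − 0.8242134554)/(16 − 1) = 0.8213050467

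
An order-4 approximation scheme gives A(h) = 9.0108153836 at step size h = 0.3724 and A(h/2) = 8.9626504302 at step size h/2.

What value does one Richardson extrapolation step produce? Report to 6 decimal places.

8.959439

Order 4 gives 2^r = 16 and 2^r − 1 = 15.
Top: 16(8.9626504302) − (9.0108153836) = 134.3915914996
Divide by 2^4 − 1 = 15.
Result: 8.9594394333
Gap between inputs: 4.816e-02; correction applied: −0.0032109969.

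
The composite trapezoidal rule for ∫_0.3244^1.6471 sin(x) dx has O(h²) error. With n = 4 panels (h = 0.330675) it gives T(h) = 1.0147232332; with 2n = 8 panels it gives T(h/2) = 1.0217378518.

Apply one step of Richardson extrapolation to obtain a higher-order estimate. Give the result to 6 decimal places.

1.024076

Order 2 gives 2^r = 4 and 2^r − 1 = 3.
2^2 × A(h/2) = 4.0869514072; minus A(h) gives 3.0722281740.
(4 × 1.0217378518 − 1.0147232332)/(4 − 1) = 1.0240760580
Gap between inputs: 7.015e-03; correction applied: +0.0023382062.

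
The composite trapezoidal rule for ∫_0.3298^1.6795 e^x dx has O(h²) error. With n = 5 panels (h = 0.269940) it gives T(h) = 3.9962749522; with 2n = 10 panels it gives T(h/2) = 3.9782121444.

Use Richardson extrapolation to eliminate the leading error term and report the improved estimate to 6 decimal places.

3.972191

Error is O(h^2); halving h shrinks it by 2^2 = 4.
4*3.9782121444 = 15.9128485776; 15.9128485776 − 3.9962749522 = 11.9165736254
Denominator 4 − 1 = 3.
(4*3.9782121444 − 3.9962749522)/(4 − 1) = 3.9721912085
Correction |R − A(h/2)| = 6.021e-03; gap |A(h/2) − A(h)| = 1.806e-02.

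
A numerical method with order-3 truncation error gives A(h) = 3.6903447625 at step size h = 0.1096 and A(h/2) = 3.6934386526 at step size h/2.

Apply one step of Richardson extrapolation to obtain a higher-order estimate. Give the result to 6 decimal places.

3.693881

Method order is 3; weight 2^3 = 8.
8*3.6934386526 = 29.5475092208; subtract 3.6903447625 → 25.8571644583
25.8571644583 ÷ 7 = 3.6938806369
Shift from A(h/2): +0.0004419843.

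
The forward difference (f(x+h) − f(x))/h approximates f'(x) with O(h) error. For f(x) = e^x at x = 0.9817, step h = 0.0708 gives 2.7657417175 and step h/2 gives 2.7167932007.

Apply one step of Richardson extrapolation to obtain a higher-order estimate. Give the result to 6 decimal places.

Order 1 gives 2^r = 2 and 2^r − 1 = 1.
2×2.7167932007 = 5.4335864014; subtract 2.7657417175 → 2.6678446839
Denominator 2 − 1 = 1.
2.6678446839 ÷ 1 = 2.6678446839
Correction |R − A(h/2)| = 4.895e-02; gap |A(h/2) − A(h)| = 4.895e-02.

2.667845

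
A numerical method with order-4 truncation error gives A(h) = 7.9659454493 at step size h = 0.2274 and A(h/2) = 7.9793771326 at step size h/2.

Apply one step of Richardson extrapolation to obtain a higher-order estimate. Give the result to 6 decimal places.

7.980273

Leading term ∝ h^4; use weight 16 = 2^4.
16*7.9793771326 = 127.6700341216; 127.6700341216 − 7.9659454493 = 119.7040886723
Extrapolated: 119.7040886723 / 15 = 7.9802725782
Gap between inputs: 1.343e-02; correction applied: +0.0008954456.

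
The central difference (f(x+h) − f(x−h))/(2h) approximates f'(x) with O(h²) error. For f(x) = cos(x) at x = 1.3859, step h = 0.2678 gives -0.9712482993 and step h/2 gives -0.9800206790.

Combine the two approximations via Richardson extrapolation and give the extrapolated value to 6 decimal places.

-0.982945

Leading term ∝ h^2; use weight 4 = 2^2.
A(h/2) − A(h) = -0.9800206790 − (-0.9712482993) = -0.0087723797
Correction (A(h/2) − A(h))/(4 − 1) = (-0.0087723797)/3 = -0.0029241266
R = -0.9800206790 − 0.0029241266 = -0.9829448056
Gap between inputs: 8.772e-03; correction applied: −0.0029241266.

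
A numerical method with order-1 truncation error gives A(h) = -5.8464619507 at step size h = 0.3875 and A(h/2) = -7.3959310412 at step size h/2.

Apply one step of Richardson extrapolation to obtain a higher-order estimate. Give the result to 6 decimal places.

With r = 1 the leading error scales as h^1, so the weight is 2^1 = 2.
2 × (-7.3959310412) = -14.7918620824; subtract (-5.8464619507) → -8.9454001317
Extrapolated: (-8.9454001317) / 1 = -8.9454001317
Shift from A(h/2): −1.5494690905.

-8.945400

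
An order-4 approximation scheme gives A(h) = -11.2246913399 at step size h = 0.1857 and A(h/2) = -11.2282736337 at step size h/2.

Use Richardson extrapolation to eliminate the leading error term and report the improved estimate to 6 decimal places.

r = 4, so 2^r = 16.
16 × (-11.2282736337) − (-11.2246913399) = -168.4276867993
Denominator 16 − 1 = 15.
So the Richardson estimate is -11.2285124533.
Shift from A(h/2): −0.0002388196.

-11.228512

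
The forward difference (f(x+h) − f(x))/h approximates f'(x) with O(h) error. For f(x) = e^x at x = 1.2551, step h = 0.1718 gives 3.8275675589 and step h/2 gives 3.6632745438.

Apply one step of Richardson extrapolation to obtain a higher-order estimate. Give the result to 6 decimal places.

3.498982

Order 1 gives 2^r = 2 and 2^r − 1 = 1.
Top: 2(3.6632745438) − (3.8275675589) = 3.4989815287
(2·3.6632745438 − 3.8275675589)/(2 − 1) = 3.4989815287
Gap between inputs: 1.643e-01; correction applied: −0.1642930151.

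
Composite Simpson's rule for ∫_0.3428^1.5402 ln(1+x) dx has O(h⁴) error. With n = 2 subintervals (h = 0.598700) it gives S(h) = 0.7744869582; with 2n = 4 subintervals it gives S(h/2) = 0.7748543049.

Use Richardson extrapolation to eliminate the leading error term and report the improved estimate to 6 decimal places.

0.774879

Order 4 gives 2^r = 16 and 2^r − 1 = 15.
16 × 0.7748543049 − 0.7744869582 = 11.6231819202
11.6231819202 ÷ 15 = 0.7748787947
Correction |R − A(h/2)| = 2.449e-05; gap |A(h/2) − A(h)| = 3.673e-04.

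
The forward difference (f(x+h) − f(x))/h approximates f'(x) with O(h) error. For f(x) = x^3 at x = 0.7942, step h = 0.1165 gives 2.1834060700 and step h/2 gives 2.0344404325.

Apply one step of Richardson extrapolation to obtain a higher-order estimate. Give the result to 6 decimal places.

1.885475

Error is O(h^1); halving h shrinks it by 2^1 = 2.
Top: 2(2.0344404325) − (2.1834060700) = 1.8854747950
R = 1.8854747950/1 = 1.8854747950
Correction |R − A(h/2)| = 1.490e-01; gap |A(h/2) − A(h)| = 1.490e-01.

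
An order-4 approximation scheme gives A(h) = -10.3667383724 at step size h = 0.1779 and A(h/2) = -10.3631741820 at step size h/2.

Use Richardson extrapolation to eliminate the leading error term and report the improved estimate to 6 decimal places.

-10.362937

With r = 4 the leading error scales as h^4, so the weight is 2^4 = 16.
16*(-10.3631741820) = -165.8107869120; (-165.8107869120) − (-10.3667383724) = -155.4440485396
Denominator 16 − 1 = 15.
R = (-155.4440485396)/15 = -10.3629365693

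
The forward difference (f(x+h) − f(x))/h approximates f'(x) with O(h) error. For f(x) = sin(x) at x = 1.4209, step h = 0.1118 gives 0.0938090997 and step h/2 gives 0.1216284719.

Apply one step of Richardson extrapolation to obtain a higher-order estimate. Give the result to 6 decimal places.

With r = 1 the leading error scales as h^1, so the weight is 2^1 = 2.
2*0.1216284719 = 0.2432569438; subtract 0.0938090997 → 0.1494478441
Divide by 2^1 − 1 = 1.
0.1494478441 ÷ 1 = 0.1494478441

0.149448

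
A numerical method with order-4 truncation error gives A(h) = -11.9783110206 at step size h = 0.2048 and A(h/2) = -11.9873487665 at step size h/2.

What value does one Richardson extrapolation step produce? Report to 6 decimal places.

-11.987951

Error is O(h^4); halving h shrinks it by 2^4 = 16.
Weighted: (-191.7975802640) − (-11.9783110206) = -179.8192692434
(16 × (-11.9873487665) − (-11.9783110206))/(16 − 1) = -11.9879512829
Correction |R − A(h/2)| = 6.025e-04; gap |A(h/2) − A(h)| = 9.038e-03.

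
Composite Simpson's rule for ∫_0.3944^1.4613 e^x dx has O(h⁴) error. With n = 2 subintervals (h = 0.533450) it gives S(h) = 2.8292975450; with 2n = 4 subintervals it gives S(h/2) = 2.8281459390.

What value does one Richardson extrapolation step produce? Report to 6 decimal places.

Order 4 gives 2^r = 16 and 2^r − 1 = 15.
2^4×A(h/2) = 45.2503350240; minus A(h) gives 42.4210374790.
Divide by 2^4 − 1 = 15.
So the Richardson estimate is 2.8280691653.

2.828069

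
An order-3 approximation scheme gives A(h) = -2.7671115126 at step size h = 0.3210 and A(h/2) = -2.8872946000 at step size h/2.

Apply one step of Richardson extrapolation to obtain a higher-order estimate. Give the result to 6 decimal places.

-2.904464

Order 3 gives 2^r = 8 and 2^r − 1 = 7.
8×(-2.8872946000) = -23.0983568000; subtract (-2.7671115126) → -20.3312452874
Extrapolated: (-20.3312452874) / 7 = -2.9044636125
Shift from A(h/2): −0.0171690125.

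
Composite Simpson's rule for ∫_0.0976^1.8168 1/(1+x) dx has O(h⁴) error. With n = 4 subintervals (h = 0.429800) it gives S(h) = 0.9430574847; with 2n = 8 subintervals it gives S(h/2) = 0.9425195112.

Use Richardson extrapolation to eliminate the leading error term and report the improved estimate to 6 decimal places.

0.942484

Order 4 gives 2^r = 16 and 2^r − 1 = 15.
16×0.9425195112 = 15.0803121792; subtract 0.9430574847 → 14.1372546945
14.1372546945 ÷ 15 = 0.9424836463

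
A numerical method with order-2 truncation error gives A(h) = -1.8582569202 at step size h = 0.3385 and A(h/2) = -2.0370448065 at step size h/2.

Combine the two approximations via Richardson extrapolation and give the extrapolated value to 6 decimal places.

Method order is 2; weight 2^2 = 4.
4×(-2.0370448065) = -8.1481792260; subtract (-1.8582569202) → -6.2899223058
Divide by 2^2 − 1 = 3.
(-6.2899223058) ÷ 3 = -2.0966407686

-2.096641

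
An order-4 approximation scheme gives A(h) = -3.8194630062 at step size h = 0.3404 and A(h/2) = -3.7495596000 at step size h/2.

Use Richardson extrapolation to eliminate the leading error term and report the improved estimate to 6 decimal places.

Order 4 gives 2^r = 16 and 2^r − 1 = 15.
A(h/2) − A(h) = -3.7495596000 − (-3.8194630062) = 0.0699034062
Divide by 2^4 − 1 = 15: 0.0699034062/15 = 0.0046602271
R = -3.7495596000 + 0.0046602271 = -3.7448993729
Gap between inputs: 6.990e-02; correction applied: +0.0046602271.

-3.744899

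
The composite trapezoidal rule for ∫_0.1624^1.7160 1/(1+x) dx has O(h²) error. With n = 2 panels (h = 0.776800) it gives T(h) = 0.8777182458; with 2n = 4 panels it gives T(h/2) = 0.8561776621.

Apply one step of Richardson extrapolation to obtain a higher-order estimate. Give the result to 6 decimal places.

0.848997

Error is O(h^2); halving h shrinks it by 2^2 = 4.
2^2·A(h/2) = 3.4247106484; minus A(h) gives 2.5469924026.
Extrapolated: 2.5469924026 / 3 = 0.8489974675
Gap between inputs: 2.154e-02; correction applied: −0.0071801946.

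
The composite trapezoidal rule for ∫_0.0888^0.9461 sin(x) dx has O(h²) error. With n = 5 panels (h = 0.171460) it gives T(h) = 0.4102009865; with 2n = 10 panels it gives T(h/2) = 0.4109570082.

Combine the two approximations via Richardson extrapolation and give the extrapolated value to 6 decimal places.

With r = 2 the leading error scales as h^2, so the weight is 2^2 = 4.
Numerator 4*A(h/2) − A(h) = 4*0.4109570082 − 0.4102009865 = 1.2336270463
Denominator 4 − 1 = 3.
Extrapolated: 1.2336270463 / 3 = 0.4112090154
Gap between inputs: 7.560e-04; correction applied: +0.0002520072.

0.411209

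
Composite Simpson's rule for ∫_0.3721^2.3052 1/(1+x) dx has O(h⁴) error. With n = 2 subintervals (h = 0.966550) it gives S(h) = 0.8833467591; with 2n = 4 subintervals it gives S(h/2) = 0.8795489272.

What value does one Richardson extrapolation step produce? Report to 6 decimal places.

0.879296

Leading term ∝ h^4; use weight 16 = 2^4.
16*0.8795489272 = 14.0727828352; subtract 0.8833467591 → 13.1894360761
Denominator 16 − 1 = 15.
(16*0.8795489272 − 0.8833467591)/(16 − 1) = 0.8792957384
Gap between inputs: 3.798e-03; correction applied: −0.0002531888.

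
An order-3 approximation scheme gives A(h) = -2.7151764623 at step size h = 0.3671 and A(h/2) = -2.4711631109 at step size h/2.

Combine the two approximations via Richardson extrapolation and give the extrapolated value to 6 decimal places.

With r = 3 the leading error scales as h^3, so the weight is 2^3 = 8.
8×(-2.4711631109) = -19.7693048872; (-19.7693048872) − (-2.7151764623) = -17.0541284249
(-17.0541284249) ÷ 7 = -2.4363040607

-2.436304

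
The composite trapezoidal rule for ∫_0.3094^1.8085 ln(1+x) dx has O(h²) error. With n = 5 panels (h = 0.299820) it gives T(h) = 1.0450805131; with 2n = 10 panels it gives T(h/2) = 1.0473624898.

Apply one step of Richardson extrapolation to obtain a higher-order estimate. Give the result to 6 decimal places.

1.048123

Method order is 2; weight 2^2 = 4.
Difference of the inputs: 1.0473624898 − 1.0450805131 = 0.0022819767
Correction (A(h/2) − A(h))/(4 − 1) = 0.0022819767/3 = 0.0007606589
R = A(h/2) + (A(h/2) − A(h))/3 = 1.0473624898 + 0.0007606589 = 1.0481231487
Shift from A(h/2): +0.0007606589.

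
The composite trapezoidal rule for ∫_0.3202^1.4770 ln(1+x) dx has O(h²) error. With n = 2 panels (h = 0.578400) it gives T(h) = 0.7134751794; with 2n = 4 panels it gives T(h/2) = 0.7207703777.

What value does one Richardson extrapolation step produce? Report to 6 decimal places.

0.723202

The method has order 2: 2^2 = 4.
4 × 0.7207703777 = 2.8830815108; 2.8830815108 − 0.7134751794 = 2.1696063314
Denominator 4 − 1 = 3.
So the Richardson estimate is 0.7232021105.
Gap between inputs: 7.295e-03; correction applied: +0.0024317328.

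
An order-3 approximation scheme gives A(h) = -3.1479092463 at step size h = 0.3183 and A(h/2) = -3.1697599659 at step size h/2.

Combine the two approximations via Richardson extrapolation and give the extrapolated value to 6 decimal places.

Order 3 gives 2^r = 8 and 2^r − 1 = 7.
Numerator 8 × A(h/2) − A(h) = 8 × (-3.1697599659) − (-3.1479092463) = -22.2101704809
(8 × (-3.1697599659) − (-3.1479092463))/(8 − 1) = -3.1728814973

-3.172881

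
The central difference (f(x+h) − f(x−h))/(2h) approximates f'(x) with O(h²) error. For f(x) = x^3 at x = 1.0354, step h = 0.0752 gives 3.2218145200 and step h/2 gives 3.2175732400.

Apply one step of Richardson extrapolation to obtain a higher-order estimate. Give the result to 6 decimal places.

3.216159

r = 2: numerator weight 4, denominator 3.
4 × 3.2175732400 = 12.8702929600; 12.8702929600 − 3.2218145200 = 9.6484784400
R = 9.6484784400/3 = 3.2161594800
Shift from A(h/2): −0.0014137600.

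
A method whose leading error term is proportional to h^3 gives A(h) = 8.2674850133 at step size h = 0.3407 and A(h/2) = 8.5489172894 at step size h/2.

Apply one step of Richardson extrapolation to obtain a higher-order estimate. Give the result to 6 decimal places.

The method has order 3: 2^3 = 8.
Weighted: 68.3913383152 − 8.2674850133 = 60.1238533019
Denominator 8 − 1 = 7.
Extrapolated: 60.1238533019 / 7 = 8.5891219003

8.589122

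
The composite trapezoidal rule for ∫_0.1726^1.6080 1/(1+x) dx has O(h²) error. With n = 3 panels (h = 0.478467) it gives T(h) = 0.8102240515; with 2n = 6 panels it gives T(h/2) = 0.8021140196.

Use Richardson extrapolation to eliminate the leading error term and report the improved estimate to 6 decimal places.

0.799411

Leading term ∝ h^2; use weight 4 = 2^2.
Weighted: 3.2084560784 − 0.8102240515 = 2.3982320269
(4 × 0.8021140196 − 0.8102240515)/(4 − 1) = 0.7994106756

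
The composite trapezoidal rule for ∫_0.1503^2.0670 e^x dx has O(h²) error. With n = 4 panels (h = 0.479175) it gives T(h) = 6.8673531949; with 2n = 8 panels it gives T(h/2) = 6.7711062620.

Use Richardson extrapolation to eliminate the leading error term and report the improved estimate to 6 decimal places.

The method has order 2: 2^2 = 4.
Weighted: 27.0844250480 − 6.8673531949 = 20.2170718531
Divide by 2^2 − 1 = 3.
R = 20.2170718531/3 = 6.7390239510

6.739024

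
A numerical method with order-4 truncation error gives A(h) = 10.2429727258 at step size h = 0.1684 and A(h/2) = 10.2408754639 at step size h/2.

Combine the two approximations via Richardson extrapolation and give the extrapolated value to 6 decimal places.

10.240736

Error is O(h^4); halving h shrinks it by 2^4 = 16.
2^4 × A(h/2) = 163.8540074224; minus A(h) gives 153.6110346966.
R = 153.6110346966/15 = 10.2407356464
Shift from A(h/2): −0.0001398175.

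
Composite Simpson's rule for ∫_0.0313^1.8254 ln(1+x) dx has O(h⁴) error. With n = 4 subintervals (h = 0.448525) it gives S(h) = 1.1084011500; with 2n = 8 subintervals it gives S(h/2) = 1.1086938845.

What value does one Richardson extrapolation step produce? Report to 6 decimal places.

r = 4: numerator weight 16, denominator 15.
A(h/2) − A(h) = 1.1086938845 − 1.1084011500 = 0.0002927345
Divide by 2^4 − 1 = 15: 0.0002927345/15 = 0.0000195156
R = 1.1086938845 + 0.0000195156 = 1.1087134001

1.108713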